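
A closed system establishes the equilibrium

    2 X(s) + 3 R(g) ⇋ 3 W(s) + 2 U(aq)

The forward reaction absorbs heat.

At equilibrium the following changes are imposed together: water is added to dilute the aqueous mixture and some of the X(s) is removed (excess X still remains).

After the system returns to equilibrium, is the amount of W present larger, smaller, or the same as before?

increases

Dilution lowers every aqueous concentration by the same factor. Δn_aq = 2 − 0 = +2, so the system shifts toward the side with more dissolved moles — to the right.
X is a pure solid; its activity is 1 regardless of amount, so Q is unaffected — no shift from this change.
The net shift is to the right. W is a product, so its amount increases.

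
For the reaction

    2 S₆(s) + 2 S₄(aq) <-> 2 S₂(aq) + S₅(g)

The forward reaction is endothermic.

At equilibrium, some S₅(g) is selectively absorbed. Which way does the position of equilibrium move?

right

Removing S₅ (g), a product, drives the reaction to the right.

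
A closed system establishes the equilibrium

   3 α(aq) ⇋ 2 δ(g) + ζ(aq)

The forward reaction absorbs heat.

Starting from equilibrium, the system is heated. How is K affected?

increases

K depends on temperature via the van 't Hoff relation. The forward reaction is endothermic, so raising T increases K.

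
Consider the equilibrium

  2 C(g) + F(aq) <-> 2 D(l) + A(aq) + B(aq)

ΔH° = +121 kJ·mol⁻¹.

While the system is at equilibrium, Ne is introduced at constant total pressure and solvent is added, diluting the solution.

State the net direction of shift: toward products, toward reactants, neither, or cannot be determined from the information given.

cannot be determined

Adding inert gas at constant total pressure expands the volume and lowers every reacting partial pressure. With Δn_gas = 0 − 2 = -2, Q moves away from K toward the side with fewer gas moles, so the system shifts toward the side with more gas moles — to the left.
Dilution lowers every aqueous concentration by the same factor. Δn_aq = 2 − 1 = +1, so the system shifts toward the side with more dissolved moles — to the right.
The individual effects push in opposite directions; without quantitative information the net direction cannot be determined.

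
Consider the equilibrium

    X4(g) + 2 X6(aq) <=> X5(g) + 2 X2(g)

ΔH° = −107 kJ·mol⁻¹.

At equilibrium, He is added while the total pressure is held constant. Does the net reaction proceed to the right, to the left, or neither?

Adding inert gas at constant total pressure expands the volume and lowers every reacting partial pressure. With Δn_gas = 3 − 1 = +2, Q moves away from K toward the side with fewer gas moles, so the system shifts toward the side with more gas moles — to the right.

right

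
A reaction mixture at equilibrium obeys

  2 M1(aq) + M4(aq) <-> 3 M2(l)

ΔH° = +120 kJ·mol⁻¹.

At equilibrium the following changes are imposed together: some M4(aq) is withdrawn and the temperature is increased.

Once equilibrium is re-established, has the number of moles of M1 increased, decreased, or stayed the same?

Removing M4 (aq), a reactant, drives the reaction to the left.
The forward reaction is endothermic. Raising T favours the endothermic direction — shift to the right.
The two effects oppose each other, so the net shift — and hence the change in M1 — cannot be determined from the given information.

cannot be determined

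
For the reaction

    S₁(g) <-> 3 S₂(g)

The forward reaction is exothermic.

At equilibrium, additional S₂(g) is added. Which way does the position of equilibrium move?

Adding S₂ (g), a product, drives the reaction to the left.

left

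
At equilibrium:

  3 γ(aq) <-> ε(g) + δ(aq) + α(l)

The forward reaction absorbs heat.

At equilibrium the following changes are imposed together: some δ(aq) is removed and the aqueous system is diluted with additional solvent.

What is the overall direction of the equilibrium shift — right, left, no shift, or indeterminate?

Removing δ (aq), a product, drives the reaction to the right.
Dilution lowers every aqueous concentration by the same factor. Δn_aq = 1 − 3 = -2, so the system shifts toward the side with more dissolved moles — to the left.
The individual effects push in opposite directions; without quantitative information the net direction cannot be determined.

cannot be determined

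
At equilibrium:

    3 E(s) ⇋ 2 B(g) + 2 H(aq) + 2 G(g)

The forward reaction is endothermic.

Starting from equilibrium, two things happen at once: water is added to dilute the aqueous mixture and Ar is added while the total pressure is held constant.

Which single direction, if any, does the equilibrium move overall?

Dilution lowers every aqueous concentration by the same factor. Δn_aq = 2 − 0 = +2, so the system shifts toward the side with more dissolved moles — to the right.
Adding inert gas at constant total pressure expands the volume and lowers every reacting partial pressure. With Δn_gas = 4 − 0 = +4, Q moves away from K toward the side with fewer gas moles, so the system shifts toward the side with more gas moles — to the right.
All effects act in the same direction — net shift to the right.

right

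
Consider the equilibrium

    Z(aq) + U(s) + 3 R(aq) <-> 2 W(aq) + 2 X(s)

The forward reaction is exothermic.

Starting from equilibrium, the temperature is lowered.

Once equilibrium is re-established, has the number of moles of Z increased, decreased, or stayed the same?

The forward reaction is exothermic. Lowering T favours the exothermic direction — shift to the right.
The net shift is to the right. Z is a reactant, so its amount decreases.

decreases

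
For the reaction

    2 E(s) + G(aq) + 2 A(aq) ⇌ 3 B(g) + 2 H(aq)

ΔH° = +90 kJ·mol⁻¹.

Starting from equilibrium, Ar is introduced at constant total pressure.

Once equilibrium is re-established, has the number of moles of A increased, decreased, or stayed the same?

decreases

Adding inert gas at constant total pressure expands the volume and lowers every reacting partial pressure. With Δn_gas = 3 − 0 = +3, Q moves away from K toward the side with fewer gas moles, so the system shifts toward the side with more gas moles — to the right.
The net shift is to the right. A is a reactant, so its amount decreases.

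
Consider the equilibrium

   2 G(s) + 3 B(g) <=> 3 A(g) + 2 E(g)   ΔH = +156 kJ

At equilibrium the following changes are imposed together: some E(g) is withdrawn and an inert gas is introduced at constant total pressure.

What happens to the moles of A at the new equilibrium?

Removing E (g), a product, drives the reaction to the right.
Adding inert gas at constant total pressure expands the volume and lowers every reacting partial pressure. With Δn_gas = 5 − 3 = +2, Q moves away from K toward the side with fewer gas moles, so the system shifts toward the side with more gas moles — to the right.
The net shift is to the right. A is a product, so its amount increases.

increases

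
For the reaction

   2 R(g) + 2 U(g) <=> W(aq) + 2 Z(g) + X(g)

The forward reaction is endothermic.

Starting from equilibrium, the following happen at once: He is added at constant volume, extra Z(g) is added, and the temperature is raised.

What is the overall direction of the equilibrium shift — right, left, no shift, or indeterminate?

cannot be determined

At constant volume, adding an inert gas leaves every reacting species' partial pressure unchanged, so Q is unchanged — no shift from this change.
Adding Z (g), a product, drives the reaction to the left.
The forward reaction is endothermic. Raising T favours the endothermic direction — shift to the right.
The individual effects push in opposite directions; without quantitative information the net direction cannot be determined.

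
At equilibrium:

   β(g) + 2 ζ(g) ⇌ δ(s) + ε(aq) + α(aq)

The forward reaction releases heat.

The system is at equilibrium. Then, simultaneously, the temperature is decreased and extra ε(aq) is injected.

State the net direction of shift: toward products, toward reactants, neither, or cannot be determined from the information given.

The forward reaction is exothermic. Lowering T favours the exothermic direction — shift to the right.
Adding ε (aq), a product, drives the reaction to the left.
The individual effects push in opposite directions; without quantitative information the net direction cannot be determined.

cannot be determined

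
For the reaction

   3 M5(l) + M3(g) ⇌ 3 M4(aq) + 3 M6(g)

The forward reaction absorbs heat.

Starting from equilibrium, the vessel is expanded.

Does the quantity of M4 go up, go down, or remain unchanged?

Gas moles: reactants 1, products 3 (Δn_gas = +2). Expansion shifts the system toward the side with more moles of gas — to the right.
The net shift is to the right. M4 is a product, so its amount increases.

increases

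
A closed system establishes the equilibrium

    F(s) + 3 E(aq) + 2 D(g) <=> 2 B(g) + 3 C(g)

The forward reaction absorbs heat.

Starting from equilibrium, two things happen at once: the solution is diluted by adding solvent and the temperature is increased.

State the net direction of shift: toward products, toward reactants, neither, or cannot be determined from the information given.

Dilution lowers every aqueous concentration by the same factor. Δn_aq = 0 − 3 = -3, so the system shifts toward the side with more dissolved moles — to the left.
The forward reaction is endothermic. Raising T favours the endothermic direction — shift to the right.
The individual effects push in opposite directions; without quantitative information the net direction cannot be determined.

cannot be determined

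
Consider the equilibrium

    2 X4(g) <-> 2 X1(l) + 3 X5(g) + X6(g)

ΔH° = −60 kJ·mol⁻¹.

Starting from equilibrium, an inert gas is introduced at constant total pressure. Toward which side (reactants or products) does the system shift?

right

Adding inert gas at constant total pressure expands the volume and lowers every reacting partial pressure. With Δn_gas = 4 − 2 = +2, Q moves away from K toward the side with fewer gas moles, so the system shifts toward the side with more gas moles — to the right.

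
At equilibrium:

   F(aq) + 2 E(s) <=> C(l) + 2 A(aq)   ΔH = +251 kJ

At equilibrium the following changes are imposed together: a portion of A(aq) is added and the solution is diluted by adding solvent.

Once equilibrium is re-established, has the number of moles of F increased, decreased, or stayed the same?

Adding A (aq), a product, drives the reaction to the left.
Dilution lowers every aqueous concentration by the same factor. Δn_aq = 2 − 1 = +1, so the system shifts toward the side with more dissolved moles — to the right.
The two effects oppose each other, so the net shift — and hence the change in F — cannot be determined from the given information.

cannot be determined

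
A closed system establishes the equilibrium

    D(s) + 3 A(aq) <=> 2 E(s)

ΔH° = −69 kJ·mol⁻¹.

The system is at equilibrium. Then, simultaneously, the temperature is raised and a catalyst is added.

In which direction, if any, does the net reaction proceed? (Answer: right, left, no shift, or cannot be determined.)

The forward reaction is exothermic. Raising T favours the endothermic direction — shift to the left.
A catalyst speeds both forward and reverse rates equally; it changes neither Q nor K — no shift from this change.
Only the nonzero effect(s) matter; the net shift is to the left.

left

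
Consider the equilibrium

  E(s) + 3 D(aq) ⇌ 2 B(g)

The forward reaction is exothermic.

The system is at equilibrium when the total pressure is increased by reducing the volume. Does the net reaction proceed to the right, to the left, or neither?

left

Gas moles: reactants 0, products 2 (Δn_gas = +2). Compression shifts the system toward the side with fewer moles of gas — to the left.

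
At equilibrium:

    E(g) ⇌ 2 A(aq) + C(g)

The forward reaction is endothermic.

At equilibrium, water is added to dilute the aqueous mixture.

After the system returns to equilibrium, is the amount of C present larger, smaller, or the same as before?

Dilution lowers every aqueous concentration by the same factor. Δn_aq = 2 − 0 = +2, so the system shifts toward the side with more dissolved moles — to the right.
The net shift is to the right. C is a product, so its amount increases.

increases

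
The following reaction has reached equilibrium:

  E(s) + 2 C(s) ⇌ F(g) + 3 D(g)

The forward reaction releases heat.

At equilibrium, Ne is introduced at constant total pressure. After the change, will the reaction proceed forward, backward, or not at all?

Adding inert gas at constant total pressure expands the volume and lowers every reacting partial pressure. With Δn_gas = 4 − 0 = +4, Q moves away from K toward the side with fewer gas moles, so the system shifts toward the side with more gas moles — to the right.

right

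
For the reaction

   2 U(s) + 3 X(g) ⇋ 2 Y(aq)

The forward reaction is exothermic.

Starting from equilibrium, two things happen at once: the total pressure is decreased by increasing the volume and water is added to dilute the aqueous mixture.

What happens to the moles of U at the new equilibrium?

cannot be determined

Gas moles: reactants 3, products 0 (Δn_gas = -3). Expansion shifts the system toward the side with more moles of gas — to the left.
Dilution lowers every aqueous concentration by the same factor. Δn_aq = 2 − 0 = +2, so the system shifts toward the side with more dissolved moles — to the right.
The two effects oppose each other, so the net shift — and hence the change in U — cannot be determined from the given information.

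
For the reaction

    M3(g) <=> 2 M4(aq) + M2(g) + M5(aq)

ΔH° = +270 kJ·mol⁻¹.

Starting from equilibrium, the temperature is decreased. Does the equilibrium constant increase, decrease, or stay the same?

K depends on temperature via the van 't Hoff relation. The forward reaction is endothermic, so lowering T decreases K.

decreases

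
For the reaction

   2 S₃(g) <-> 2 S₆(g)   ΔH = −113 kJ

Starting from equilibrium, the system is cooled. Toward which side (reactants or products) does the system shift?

right

The forward reaction is exothermic. Lowering T favours the exothermic direction — shift to the right.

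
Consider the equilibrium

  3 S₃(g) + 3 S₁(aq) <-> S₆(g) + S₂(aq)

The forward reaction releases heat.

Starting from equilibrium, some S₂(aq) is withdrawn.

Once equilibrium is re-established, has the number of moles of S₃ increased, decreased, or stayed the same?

Removing S₂ (aq), a product, drives the reaction to the right.
The net shift is to the right. S₃ is a reactant, so its amount decreases.

decreases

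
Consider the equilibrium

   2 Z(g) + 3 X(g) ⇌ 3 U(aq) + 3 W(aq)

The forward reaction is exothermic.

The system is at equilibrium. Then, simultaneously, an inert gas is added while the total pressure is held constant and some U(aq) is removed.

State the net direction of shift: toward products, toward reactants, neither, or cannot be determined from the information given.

cannot be determined

Adding inert gas at constant total pressure expands the volume and lowers every reacting partial pressure. With Δn_gas = 0 − 5 = -5, Q moves away from K toward the side with fewer gas moles, so the system shifts toward the side with more gas moles — to the left.
Removing U (aq), a product, drives the reaction to the right.
The individual effects push in opposite directions; without quantitative information the net direction cannot be determined.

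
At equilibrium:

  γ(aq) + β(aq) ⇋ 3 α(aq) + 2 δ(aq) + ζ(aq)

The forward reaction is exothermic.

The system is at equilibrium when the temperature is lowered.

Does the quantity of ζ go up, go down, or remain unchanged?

The forward reaction is exothermic. Lowering T favours the exothermic direction — shift to the right.
The net shift is to the right. ζ is a product, so its amount increases.

increases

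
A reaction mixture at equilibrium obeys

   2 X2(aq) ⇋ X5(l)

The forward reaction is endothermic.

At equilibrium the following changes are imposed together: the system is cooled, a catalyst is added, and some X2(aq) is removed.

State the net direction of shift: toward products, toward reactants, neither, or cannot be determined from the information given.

left

The forward reaction is endothermic. Lowering T favours the exothermic direction — shift to the left.
A catalyst speeds both forward and reverse rates equally; it changes neither Q nor K — no shift from this change.
Removing X2 (aq), a reactant, drives the reaction to the left.
Only the nonzero effect(s) matter; the net shift is to the left.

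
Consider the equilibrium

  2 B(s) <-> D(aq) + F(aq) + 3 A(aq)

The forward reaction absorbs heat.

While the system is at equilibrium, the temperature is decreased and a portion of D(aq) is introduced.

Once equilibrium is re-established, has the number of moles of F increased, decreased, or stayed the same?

The forward reaction is endothermic. Lowering T favours the exothermic direction — shift to the left.
Adding D (aq), a product, drives the reaction to the left.
The net shift is to the left. F is a product, so its amount decreases.

decreases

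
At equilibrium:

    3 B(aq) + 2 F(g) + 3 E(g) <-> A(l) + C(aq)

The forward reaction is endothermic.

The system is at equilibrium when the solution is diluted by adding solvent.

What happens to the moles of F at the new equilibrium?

Dilution lowers every aqueous concentration by the same factor. Δn_aq = 1 − 3 = -2, so the system shifts toward the side with more dissolved moles — to the left.
The net shift is to the left. F is a reactant, so its amount increases.

increases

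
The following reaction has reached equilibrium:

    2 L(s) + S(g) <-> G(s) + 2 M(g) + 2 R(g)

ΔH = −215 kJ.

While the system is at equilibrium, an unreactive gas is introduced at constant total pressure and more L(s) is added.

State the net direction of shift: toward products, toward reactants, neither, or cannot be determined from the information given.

Adding inert gas at constant total pressure expands the volume and lowers every reacting partial pressure. With Δn_gas = 4 − 1 = +3, Q moves away from K toward the side with fewer gas moles, so the system shifts toward the side with more gas moles — to the right.
L is a pure solid; its activity is 1 regardless of amount, so Q is unaffected — no shift from this change.
Only the nonzero effect(s) matter; the net shift is to the right.

right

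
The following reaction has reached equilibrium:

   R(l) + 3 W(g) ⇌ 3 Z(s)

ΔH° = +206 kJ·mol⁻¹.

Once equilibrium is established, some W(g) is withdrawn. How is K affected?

The equilibrium constant depends only on temperature. This perturbation may move the position of equilibrium, but since T is unchanged, K itself is unchanged.

unchanged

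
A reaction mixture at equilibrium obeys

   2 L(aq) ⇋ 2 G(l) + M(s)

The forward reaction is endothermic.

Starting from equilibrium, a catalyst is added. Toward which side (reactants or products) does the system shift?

no shift

A catalyst speeds both forward and reverse rates equally; it changes neither Q nor K — no shift from this change.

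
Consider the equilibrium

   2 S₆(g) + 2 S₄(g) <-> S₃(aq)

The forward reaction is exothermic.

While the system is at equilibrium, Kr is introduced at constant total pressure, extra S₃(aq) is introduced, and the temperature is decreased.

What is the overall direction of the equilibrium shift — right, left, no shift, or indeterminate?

cannot be determined

Adding inert gas at constant total pressure expands the volume and lowers every reacting partial pressure. With Δn_gas = 0 − 4 = -4, Q moves away from K toward the side with fewer gas moles, so the system shifts toward the side with more gas moles — to the left.
Adding S₃ (aq), a product, drives the reaction to the left.
The forward reaction is exothermic. Lowering T favours the exothermic direction — shift to the right.
The individual effects push in opposite directions; without quantitative information the net direction cannot be determined.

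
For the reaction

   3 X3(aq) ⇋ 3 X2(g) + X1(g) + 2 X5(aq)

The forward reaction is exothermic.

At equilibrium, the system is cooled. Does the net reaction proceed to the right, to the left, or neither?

right

The forward reaction is exothermic. Lowering T favours the exothermic direction — shift to the right.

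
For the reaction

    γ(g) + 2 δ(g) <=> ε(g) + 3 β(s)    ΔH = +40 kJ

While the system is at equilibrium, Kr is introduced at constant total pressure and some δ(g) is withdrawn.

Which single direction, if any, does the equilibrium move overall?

Adding inert gas at constant total pressure expands the volume and lowers every reacting partial pressure. With Δn_gas = 1 − 3 = -2, Q moves away from K toward the side with fewer gas moles, so the system shifts toward the side with more gas moles — to the left.
Removing δ (g), a reactant, drives the reaction to the left.
All effects act in the same direction — net shift to the left.

left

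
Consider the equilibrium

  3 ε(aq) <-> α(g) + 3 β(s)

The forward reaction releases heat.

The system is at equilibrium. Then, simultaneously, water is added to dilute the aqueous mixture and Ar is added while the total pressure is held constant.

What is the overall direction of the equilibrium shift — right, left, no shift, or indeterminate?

Dilution lowers every aqueous concentration by the same factor. Δn_aq = 0 − 3 = -3, so the system shifts toward the side with more dissolved moles — to the left.
Adding inert gas at constant total pressure expands the volume and lowers every reacting partial pressure. With Δn_gas = 1 − 0 = +1, Q moves away from K toward the side with fewer gas moles, so the system shifts toward the side with more gas moles — to the right.
The individual effects push in opposite directions; without quantitative information the net direction cannot be determined.

cannot be determined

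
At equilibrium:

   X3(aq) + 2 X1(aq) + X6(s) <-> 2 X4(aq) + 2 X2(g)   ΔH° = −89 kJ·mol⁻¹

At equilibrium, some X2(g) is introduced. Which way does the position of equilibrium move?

left

Adding X2 (g), a product, drives the reaction to the left.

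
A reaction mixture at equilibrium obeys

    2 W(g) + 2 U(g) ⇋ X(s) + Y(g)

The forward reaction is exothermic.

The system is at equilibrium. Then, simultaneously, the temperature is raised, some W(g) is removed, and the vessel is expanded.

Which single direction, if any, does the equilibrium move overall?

left

The forward reaction is exothermic. Raising T favours the endothermic direction — shift to the left.
Removing W (g), a reactant, drives the reaction to the left.
Gas moles: reactants 4, products 1 (Δn_gas = -3). Expansion shifts the system toward the side with more moles of gas — to the left.
All effects act in the same direction — net shift to the left.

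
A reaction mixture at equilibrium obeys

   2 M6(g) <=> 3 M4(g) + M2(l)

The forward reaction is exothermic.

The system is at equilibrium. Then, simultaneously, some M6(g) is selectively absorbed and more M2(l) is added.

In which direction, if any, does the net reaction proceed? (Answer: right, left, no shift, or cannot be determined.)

left

Removing M6 (g), a reactant, drives the reaction to the left.
M2 is a pure liquid; its activity is 1 regardless of amount, so Q is unaffected — no shift from this change.
Only the nonzero effect(s) matter; the net shift is to the left.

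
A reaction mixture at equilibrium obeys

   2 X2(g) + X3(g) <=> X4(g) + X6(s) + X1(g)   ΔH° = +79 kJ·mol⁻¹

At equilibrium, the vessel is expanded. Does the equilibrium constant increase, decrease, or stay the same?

The equilibrium constant depends only on temperature. This perturbation may move the position of equilibrium, but since T is unchanged, K itself is unchanged.

unchanged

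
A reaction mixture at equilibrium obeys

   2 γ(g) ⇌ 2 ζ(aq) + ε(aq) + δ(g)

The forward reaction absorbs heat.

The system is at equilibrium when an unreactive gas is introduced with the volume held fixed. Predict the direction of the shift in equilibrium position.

no shift

At constant volume, adding an inert gas leaves every reacting species' partial pressure unchanged, so Q is unchanged — no shift from this change.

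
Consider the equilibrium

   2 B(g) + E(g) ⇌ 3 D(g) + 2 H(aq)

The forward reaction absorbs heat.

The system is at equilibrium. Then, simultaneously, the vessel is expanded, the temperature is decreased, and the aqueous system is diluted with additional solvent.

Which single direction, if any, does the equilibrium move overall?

cannot be determined

Gas moles: reactants 3, products 3. Δn_gas = 0, so a volume change leaves Q equal to K — no shift from this change.
The forward reaction is endothermic. Lowering T favours the exothermic direction — shift to the left.
Dilution lowers every aqueous concentration by the same factor. Δn_aq = 2 − 0 = +2, so the system shifts toward the side with more dissolved moles — to the right.
The individual effects push in opposite directions; without quantitative information the net direction cannot be determined.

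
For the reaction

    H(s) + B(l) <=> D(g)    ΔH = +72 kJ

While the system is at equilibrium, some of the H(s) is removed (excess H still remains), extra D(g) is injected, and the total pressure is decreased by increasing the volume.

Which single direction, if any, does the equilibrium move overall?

cannot be determined

H is a pure solid; its activity is 1 regardless of amount, so Q is unaffected — no shift from this change.
Adding D (g), a product, drives the reaction to the left.
Gas moles: reactants 0, products 1 (Δn_gas = +1). Expansion shifts the system toward the side with more moles of gas — to the right.
The individual effects push in opposite directions; without quantitative information the net direction cannot be determined.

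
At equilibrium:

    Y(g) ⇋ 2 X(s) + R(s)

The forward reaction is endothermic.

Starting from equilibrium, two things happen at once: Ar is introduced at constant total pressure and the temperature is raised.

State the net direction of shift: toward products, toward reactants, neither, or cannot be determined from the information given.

Adding inert gas at constant total pressure expands the volume and lowers every reacting partial pressure. With Δn_gas = 0 − 1 = -1, Q moves away from K toward the side with fewer gas moles, so the system shifts toward the side with more gas moles — to the left.
The forward reaction is endothermic. Raising T favours the endothermic direction — shift to the right.
The individual effects push in opposite directions; without quantitative information the net direction cannot be determined.

cannot be determined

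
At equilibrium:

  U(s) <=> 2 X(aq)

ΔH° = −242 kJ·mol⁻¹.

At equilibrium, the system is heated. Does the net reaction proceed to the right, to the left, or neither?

left

The forward reaction is exothermic. Raising T favours the endothermic direction — shift to the left.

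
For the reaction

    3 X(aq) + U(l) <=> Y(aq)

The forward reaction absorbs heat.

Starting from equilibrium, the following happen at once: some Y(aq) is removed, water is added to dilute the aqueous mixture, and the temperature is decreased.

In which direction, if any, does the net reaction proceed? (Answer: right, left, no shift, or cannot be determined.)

cannot be determined

Removing Y (aq), a product, drives the reaction to the right.
Dilution lowers every aqueous concentration by the same factor. Δn_aq = 1 − 3 = -2, so the system shifts toward the side with more dissolved moles — to the left.
The forward reaction is endothermic. Lowering T favours the exothermic direction — shift to the left.
The individual effects push in opposite directions; without quantitative information the net direction cannot be determined.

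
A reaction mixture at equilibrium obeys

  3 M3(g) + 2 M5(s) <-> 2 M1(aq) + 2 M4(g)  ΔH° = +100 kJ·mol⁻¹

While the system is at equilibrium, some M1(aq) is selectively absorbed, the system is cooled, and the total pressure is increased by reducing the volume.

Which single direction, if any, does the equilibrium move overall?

Removing M1 (aq), a product, drives the reaction to the right.
The forward reaction is endothermic. Lowering T favours the exothermic direction — shift to the left.
Gas moles: reactants 3, products 2 (Δn_gas = -1). Compression shifts the system toward the side with fewer moles of gas — to the right.
The individual effects push in opposite directions; without quantitative information the net direction cannot be determined.

cannot be determined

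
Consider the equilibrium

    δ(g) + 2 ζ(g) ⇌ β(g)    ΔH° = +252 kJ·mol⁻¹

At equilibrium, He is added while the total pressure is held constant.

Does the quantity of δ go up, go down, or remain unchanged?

Adding inert gas at constant total pressure expands the volume and lowers every reacting partial pressure. With Δn_gas = 1 − 3 = -2, Q moves away from K toward the side with fewer gas moles, so the system shifts toward the side with more gas moles — to the left.
The net shift is to the left. δ is a reactant, so its amount increases.

increases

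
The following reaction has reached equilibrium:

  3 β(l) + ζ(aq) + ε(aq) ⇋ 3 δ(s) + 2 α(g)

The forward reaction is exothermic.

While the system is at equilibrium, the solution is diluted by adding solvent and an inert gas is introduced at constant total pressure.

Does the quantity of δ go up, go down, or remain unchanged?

Dilution lowers every aqueous concentration by the same factor. Δn_aq = 0 − 2 = -2, so the system shifts toward the side with more dissolved moles — to the left.
Adding inert gas at constant total pressure expands the volume and lowers every reacting partial pressure. With Δn_gas = 2 − 0 = +2, Q moves away from K toward the side with fewer gas moles, so the system shifts toward the side with more gas moles — to the right.
The two effects oppose each other, so the net shift — and hence the change in δ — cannot be determined from the given information.

cannot be determined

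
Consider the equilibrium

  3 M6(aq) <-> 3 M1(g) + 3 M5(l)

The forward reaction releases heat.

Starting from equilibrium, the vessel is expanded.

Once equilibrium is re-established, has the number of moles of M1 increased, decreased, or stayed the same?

increases

Gas moles: reactants 0, products 3 (Δn_gas = +3). Expansion shifts the system toward the side with more moles of gas — to the right.
The net shift is to the right. M1 is a product, so its amount increases.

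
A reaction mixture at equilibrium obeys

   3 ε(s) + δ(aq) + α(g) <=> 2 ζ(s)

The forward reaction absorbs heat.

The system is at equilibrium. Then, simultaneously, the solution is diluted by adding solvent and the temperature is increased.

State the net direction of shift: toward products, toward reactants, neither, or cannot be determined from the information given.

Dilution lowers every aqueous concentration by the same factor. Δn_aq = 0 − 1 = -1, so the system shifts toward the side with more dissolved moles — to the left.
The forward reaction is endothermic. Raising T favours the endothermic direction — shift to the right.
The individual effects push in opposite directions; without quantitative information the net direction cannot be determined.

cannot be determined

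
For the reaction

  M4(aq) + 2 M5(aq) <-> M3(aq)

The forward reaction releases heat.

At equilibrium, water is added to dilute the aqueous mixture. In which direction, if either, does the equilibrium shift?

left

Dilution lowers every aqueous concentration by the same factor. Δn_aq = 1 − 3 = -2, so the system shifts toward the side with more dissolved moles — to the left.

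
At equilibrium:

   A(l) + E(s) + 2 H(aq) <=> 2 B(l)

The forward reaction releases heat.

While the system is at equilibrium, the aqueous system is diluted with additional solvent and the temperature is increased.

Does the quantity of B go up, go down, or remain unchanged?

Dilution lowers every aqueous concentration by the same factor. Δn_aq = 0 − 2 = -2, so the system shifts toward the side with more dissolved moles — to the left.
The forward reaction is exothermic. Raising T favours the endothermic direction — shift to the left.
The net shift is to the left. B is a product, so its amount decreases.

decreases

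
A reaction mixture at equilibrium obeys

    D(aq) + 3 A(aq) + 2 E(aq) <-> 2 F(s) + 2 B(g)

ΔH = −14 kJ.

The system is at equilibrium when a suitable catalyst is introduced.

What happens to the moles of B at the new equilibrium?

A catalyst speeds both forward and reverse rates equally; it changes neither Q nor K — no shift from this change.
No net shift occurs, so the amount of B is unchanged.

unchanged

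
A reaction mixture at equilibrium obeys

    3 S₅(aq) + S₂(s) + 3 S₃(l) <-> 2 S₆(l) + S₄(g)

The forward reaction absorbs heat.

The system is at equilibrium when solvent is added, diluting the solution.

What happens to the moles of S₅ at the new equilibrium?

Dilution lowers every aqueous concentration by the same factor. Δn_aq = 0 − 3 = -3, so the system shifts toward the side with more dissolved moles — to the left.
The net shift is to the left. S₅ is a reactant, so its amount increases.

increases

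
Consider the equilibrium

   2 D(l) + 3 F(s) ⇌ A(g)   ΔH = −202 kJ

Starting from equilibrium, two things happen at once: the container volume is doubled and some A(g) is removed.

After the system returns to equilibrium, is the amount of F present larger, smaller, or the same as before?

Gas moles: reactants 0, products 1 (Δn_gas = +1). Expansion shifts the system toward the side with more moles of gas — to the right.
Removing A (g), a product, drives the reaction to the right.
The net shift is to the right. F is a reactant, so its amount decreases.

decreases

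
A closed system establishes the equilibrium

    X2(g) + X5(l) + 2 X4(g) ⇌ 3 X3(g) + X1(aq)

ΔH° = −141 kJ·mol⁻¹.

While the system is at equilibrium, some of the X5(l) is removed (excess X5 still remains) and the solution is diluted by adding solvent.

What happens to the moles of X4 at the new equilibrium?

decreases

X5 is a pure liquid; its activity is 1 regardless of amount, so Q is unaffected — no shift from this change.
Dilution lowers every aqueous concentration by the same factor. Δn_aq = 1 − 0 = +1, so the system shifts toward the side with more dissolved moles — to the right.
The net shift is to the right. X4 is a reactant, so its amount decreases.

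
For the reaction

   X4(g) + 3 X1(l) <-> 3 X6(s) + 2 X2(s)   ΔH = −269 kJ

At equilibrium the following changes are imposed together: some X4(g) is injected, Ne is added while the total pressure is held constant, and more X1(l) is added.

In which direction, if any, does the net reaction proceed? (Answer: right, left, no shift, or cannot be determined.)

Adding X4 (g), a reactant, drives the reaction to the right.
Adding inert gas at constant total pressure expands the volume and lowers every reacting partial pressure. With Δn_gas = 0 − 1 = -1, Q moves away from K toward the side with fewer gas moles, so the system shifts toward the side with more gas moles — to the left.
X1 is a pure liquid; its activity is 1 regardless of amount, so Q is unaffected — no shift from this change.
The individual effects push in opposite directions; without quantitative information the net direction cannot be determined.

cannot be determined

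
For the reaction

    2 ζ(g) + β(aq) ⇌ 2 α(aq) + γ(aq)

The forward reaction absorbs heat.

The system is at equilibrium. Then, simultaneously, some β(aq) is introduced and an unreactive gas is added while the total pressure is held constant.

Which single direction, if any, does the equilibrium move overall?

Adding β (aq), a reactant, drives the reaction to the right.
Adding inert gas at constant total pressure expands the volume and lowers every reacting partial pressure. With Δn_gas = 0 − 2 = -2, Q moves away from K toward the side with fewer gas moles, so the system shifts toward the side with more gas moles — to the left.
The individual effects push in opposite directions; without quantitative information the net direction cannot be determined.

cannot be determined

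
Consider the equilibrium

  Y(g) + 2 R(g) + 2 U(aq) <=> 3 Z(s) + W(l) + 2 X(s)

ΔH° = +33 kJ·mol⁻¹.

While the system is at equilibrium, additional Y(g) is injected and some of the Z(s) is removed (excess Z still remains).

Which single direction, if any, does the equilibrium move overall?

right

Adding Y (g), a reactant, drives the reaction to the right.
Z is a pure solid; its activity is 1 regardless of amount, so Q is unaffected — no shift from this change.
Only the nonzero effect(s) matter; the net shift is to the right.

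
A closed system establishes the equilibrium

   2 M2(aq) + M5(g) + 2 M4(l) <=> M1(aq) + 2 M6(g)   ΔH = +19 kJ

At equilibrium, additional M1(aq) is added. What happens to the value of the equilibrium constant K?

unchanged

The equilibrium constant depends only on temperature. This perturbation may move the position of equilibrium, but since T is unchanged, K itself is unchanged.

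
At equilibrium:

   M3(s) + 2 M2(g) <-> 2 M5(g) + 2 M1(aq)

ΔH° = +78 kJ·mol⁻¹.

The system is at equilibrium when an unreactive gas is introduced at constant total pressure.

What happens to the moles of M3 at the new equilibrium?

Adding inert gas at constant total pressure expands the volume, scaling every reacting partial pressure by the same factor. Δn_gas = 2 − 2 = 0, so Q is unchanged — no shift.
No net shift occurs, so the amount of M3 is unchanged.

unchanged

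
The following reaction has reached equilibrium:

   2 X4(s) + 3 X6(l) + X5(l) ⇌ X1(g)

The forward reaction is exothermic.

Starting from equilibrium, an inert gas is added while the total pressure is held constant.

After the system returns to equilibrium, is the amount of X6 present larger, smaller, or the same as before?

Adding inert gas at constant total pressure expands the volume and lowers every reacting partial pressure. With Δn_gas = 1 − 0 = +1, Q moves away from K toward the side with fewer gas moles, so the system shifts toward the side with more gas moles — to the right.
The net shift is to the right. X6 is a reactant, so its amount decreases.

decreases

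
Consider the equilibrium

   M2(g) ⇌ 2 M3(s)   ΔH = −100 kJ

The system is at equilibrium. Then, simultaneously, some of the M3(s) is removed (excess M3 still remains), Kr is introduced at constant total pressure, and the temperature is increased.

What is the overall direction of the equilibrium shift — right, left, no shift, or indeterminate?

left

M3 is a pure solid; its activity is 1 regardless of amount, so Q is unaffected — no shift from this change.
Adding inert gas at constant total pressure expands the volume and lowers every reacting partial pressure. With Δn_gas = 0 − 1 = -1, Q moves away from K toward the side with fewer gas moles, so the system shifts toward the side with more gas moles — to the left.
The forward reaction is exothermic. Raising T favours the endothermic direction — shift to the left.
Only the nonzero effect(s) matter; the net shift is to the left.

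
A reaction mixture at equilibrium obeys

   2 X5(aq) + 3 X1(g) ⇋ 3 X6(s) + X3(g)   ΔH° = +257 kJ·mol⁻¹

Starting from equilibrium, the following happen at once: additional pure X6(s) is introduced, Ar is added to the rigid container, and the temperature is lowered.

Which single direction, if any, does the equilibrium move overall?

X6 is a pure solid; its activity is 1 regardless of amount, so Q is unaffected — no shift from this change.
At constant volume, adding an inert gas leaves every reacting species' partial pressure unchanged, so Q is unchanged — no shift from this change.
The forward reaction is endothermic. Lowering T favours the exothermic direction — shift to the left.
Only the nonzero effect(s) matter; the net shift is to the left.

left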